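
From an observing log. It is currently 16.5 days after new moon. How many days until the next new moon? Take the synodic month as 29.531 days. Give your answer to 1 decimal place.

One full lunation from the last new moon is 29.531 d; remaining = 29.531 − 16.5 = 13.031 d.

13.0 days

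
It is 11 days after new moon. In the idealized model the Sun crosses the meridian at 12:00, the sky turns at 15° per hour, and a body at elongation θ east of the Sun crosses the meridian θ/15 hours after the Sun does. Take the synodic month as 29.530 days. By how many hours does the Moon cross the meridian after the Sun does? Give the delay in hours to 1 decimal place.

Elongation θ = 360° × 11/29.530 ≈ 134.1°.
At 15° of sky rotation per hour, 134.1° corresponds to a 8.94 h lag.
So the Moon crosses the meridian 8.94 h after the Sun.

8.9 h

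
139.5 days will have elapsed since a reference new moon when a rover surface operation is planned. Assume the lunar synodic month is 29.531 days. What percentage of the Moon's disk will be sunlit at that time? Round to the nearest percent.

139.5/29.531 = 4.724 lunations, so 4 complete cycles and 21.38 d into the next.
The Moon has covered 21.38/29.531 of its cycle, so θ ≈ 360° × 21.38/29.531 = 260.6°.
cos 260.6° = (-0.164), so f = (1 − (-0.164))/2 = 0.582, so 58%.

58%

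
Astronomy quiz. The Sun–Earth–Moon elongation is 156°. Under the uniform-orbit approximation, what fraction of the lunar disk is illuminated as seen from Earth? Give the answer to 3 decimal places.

f = (1 − cos 156°)/2 = (1 − (-0.914))/2 ≈ 0.957.

0.957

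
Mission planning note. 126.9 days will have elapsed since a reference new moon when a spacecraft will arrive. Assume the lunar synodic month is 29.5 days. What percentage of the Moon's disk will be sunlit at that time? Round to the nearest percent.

126.9/29.5 = 4.302 lunations, so 4 complete cycles and 8.90 d into the next.
The Moon has covered 8.90/29.5 of its cycle, so θ ≈ 360° × 8.90/29.5 = 108.6°.
Illuminated fraction = (1 − cos 108.6°)/2 = (1 − (-0.319))/2 ≈ 0.660, so 66%.

66%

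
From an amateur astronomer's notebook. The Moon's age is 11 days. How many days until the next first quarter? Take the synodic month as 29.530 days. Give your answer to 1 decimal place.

25.9 days

First quarter occurs at elongation 90°, i.e. at age 29.530 × 90/360 = 7.383 d.
Already past this cycle's first quarter; the next is at 7.383 + 29.530 = 36.913 d, so 36.913 − 11 = 25.913 days.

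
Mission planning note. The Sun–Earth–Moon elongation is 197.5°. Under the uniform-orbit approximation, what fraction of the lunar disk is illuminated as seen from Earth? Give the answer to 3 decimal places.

Half-versine of 197.5°: (1 − (-0.954))/2 = 0.977.

0.977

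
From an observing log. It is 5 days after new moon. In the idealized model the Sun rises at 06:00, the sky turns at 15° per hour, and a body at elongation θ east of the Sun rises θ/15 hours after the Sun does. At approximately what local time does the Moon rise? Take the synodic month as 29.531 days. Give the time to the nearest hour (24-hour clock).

10:00

Elongation θ = 360° × 5/29.531 ≈ 61.0°.
The Moon trails the Sun by θ/15 = 61.0/15 ≈ 4.06 hours.
06:00 + 4.06 h ≈ 10:04 → 10:00 to the nearest hour.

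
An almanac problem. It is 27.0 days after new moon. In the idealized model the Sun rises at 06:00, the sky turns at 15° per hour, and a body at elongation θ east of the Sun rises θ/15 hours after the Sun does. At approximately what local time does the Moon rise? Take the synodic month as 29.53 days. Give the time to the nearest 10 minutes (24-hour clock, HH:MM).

Elongation θ = 360° × 27.0/29.53 ≈ 329.2°.
The Moon trails the Sun by θ/15 = 329.2/15 ≈ 21.94 hours.
06:00 + 21.944 h ≈ 03:57 → 04:00 to the nearest ten minutes.

04:00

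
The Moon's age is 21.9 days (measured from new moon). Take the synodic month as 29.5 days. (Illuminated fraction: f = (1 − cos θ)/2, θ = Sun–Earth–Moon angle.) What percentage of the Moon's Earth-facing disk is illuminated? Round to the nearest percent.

52%

Elongation θ = 360° × 21.9/29.5 ≈ 267.3°.
cos 267.3° = (-0.048), so f = (1 − (-0.048))/2 = 0.524, so 52%.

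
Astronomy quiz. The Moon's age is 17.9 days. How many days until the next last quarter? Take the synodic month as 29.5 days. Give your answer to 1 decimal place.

Last quarter is 0.75 of the way through the cycle: age 0.75 × 29.5 = 22.125 d.
So 4.225 days remain (22.125 − 17.9).

4.2 days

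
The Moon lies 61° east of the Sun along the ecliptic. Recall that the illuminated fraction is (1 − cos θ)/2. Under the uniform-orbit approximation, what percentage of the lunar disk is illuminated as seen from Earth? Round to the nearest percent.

26%

cos 61° = 0.485, so f = (1 − 0.485)/2 = 0.258, i.e. 26%.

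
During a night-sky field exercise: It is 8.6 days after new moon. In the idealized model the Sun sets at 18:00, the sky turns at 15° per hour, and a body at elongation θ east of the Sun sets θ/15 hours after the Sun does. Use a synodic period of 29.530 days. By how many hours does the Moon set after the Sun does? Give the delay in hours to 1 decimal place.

The Moon has covered 8.6/29.530 of its cycle, so θ ≈ 360° × 8.6/29.530 = 104.8°.
At 15° of sky rotation per hour, 104.8° corresponds to a 6.99 h lag.
So the Moon sets 6.99 h after the Sun.

7.0 h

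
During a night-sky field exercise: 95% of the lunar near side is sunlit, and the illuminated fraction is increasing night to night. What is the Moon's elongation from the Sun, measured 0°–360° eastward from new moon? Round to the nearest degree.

Invert f = (1 − cos θ)/2 to get cos θ = 1 − 2(0.95) = -0.900, hence θ₀ = arccos -0.900 = 154.2°.
The Moon is waxing (0°–180°), so θ = 154.2° directly.

154°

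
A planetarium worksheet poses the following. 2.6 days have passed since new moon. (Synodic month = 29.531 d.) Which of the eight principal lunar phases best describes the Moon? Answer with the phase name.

At 2.6/29.531 of the cycle, θ ≈ 32° — the waxing crescent range.

waxing crescent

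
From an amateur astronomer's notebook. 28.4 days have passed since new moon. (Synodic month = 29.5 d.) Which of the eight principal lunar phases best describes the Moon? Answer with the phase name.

new moon

θ ≈ 360° × 28.4/29.5 = 347°, which falls in the new moon sector.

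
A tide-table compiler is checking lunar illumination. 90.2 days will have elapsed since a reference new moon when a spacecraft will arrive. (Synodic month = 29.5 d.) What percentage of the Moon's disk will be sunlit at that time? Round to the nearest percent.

90.2 d spans 3 complete synodic months (3 × 29.5 = 88.50 d) plus 1.70 d.
Elongation θ = 360° × 1.70/29.5 ≈ 20.7°.
Illuminated fraction = (1 − cos 20.7°)/2 = (1 − 0.935)/2 ≈ 0.032, so 3%.

3%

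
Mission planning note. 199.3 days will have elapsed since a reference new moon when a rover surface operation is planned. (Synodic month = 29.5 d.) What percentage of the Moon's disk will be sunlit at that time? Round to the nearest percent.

199.3 d spans 6 complete synodic months (6 × 29.5 = 177.00 d) plus 22.30 d.
Phase angle: θ = 360°·(22.30 d)/(29.5 d) = 272.1°.
Illuminated fraction = (1 − cos 272.1°)/2 = (1 − 0.037)/2 ≈ 0.481, so 48%.

48%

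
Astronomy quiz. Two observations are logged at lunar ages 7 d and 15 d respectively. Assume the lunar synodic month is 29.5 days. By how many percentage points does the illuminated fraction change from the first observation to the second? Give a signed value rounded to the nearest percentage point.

+54 percentage points

First observation: θ = 360°·7/29.5 = 85.4°, so f = 0.460.
Second observation: θ = 183.1°, f = 0.999.
Δf = 0.999 − 0.460 = +0.539, i.e. +54 pp.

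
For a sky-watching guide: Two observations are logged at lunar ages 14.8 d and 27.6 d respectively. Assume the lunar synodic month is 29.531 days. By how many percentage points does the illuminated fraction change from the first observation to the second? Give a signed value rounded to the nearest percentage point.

First observation: θ = 360°·14.8/29.531 = 180.4°, so f = 1.000.
Second observation: θ = 336.5°, f = 0.042.
Δf = 0.042 − 1.000 = -0.958, i.e. -96 pp.

-96 pp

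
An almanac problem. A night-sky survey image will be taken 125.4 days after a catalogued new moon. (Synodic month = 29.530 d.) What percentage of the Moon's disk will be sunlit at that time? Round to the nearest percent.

125.4 d spans 4 complete synodic months (4 × 29.530 = 118.12 d) plus 7.28 d.
The Moon has covered 7.28/29.530 of its cycle, so θ ≈ 360° × 7.28/29.530 = 88.8°.
Illuminated fraction = (1 − cos 88.8°)/2 = (1 − 0.022)/2 ≈ 0.489, so 49%.

49%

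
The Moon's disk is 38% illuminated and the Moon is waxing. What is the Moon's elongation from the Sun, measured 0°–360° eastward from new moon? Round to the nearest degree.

From f = (1 − cos θ)/2: cos θ = 1 − 2×0.38 = 0.240; arccos → 76.1°.
Waxing ⇒ before full, so θ = 76.1°.

76°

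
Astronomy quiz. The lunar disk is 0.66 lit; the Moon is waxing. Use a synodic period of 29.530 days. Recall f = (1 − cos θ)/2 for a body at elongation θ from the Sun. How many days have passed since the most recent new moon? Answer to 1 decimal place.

8.9 days

From f = (1 − cos θ)/2: cos θ = 1 − 2×0.66 = -0.320; arccos → 108.7°.
Before full moon the principal value applies: θ = 108.7°.
Age = 29.530 × 108.7°/360° ≈ 8.91 days.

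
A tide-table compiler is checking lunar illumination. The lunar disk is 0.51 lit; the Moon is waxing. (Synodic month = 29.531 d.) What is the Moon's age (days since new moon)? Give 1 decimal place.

7.5 days

Invert f = (1 − cos θ)/2 to get cos θ = 1 − 2(0.51) = -0.020, hence θ₀ = arccos -0.020 = 91.1°.
Before full moon the principal value applies: θ = 91.1°.
That fraction of the synodic month is 91.1/360 × 29.531 d ≈ 7.48 d.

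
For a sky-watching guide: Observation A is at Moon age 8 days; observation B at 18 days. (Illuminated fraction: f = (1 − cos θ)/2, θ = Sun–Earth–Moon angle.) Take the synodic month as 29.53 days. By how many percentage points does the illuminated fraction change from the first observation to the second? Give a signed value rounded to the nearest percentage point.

+32 pp

θ₁ = 360° × 8/29.53 = 97.5°, f₁ = (1 − cos θ₁)/2 = 0.566.
θ₂ = 360° × 18/29.53 = 219.4°, f₂ = (1 − cos θ₂)/2 = 0.886.
Change = f₂ − f₁ = +0.321 → +32 percentage points.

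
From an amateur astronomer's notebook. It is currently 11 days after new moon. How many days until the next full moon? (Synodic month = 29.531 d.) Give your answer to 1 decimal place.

Full moon occurs at elongation 180°, i.e. at age 29.531 × 180/360 = 14.765 d.
That is 14.765 − 11 = 3.765 days ahead.

3.8 days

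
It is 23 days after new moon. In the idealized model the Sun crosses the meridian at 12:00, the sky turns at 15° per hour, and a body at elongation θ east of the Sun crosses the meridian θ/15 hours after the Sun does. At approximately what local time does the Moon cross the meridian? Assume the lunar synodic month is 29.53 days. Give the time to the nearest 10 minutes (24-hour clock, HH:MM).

06:40

Elongation θ = 360° × 23/29.53 ≈ 280.4°.
Delay after the Sun = 280.4° / (15°/h) ≈ 18.69 h.
12:00 + 18.693 h ≈ 06:42 → 06:40 to the nearest ten minutes.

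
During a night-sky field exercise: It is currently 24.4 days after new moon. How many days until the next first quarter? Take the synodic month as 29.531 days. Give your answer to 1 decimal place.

First quarter is 0.25 of the way through the cycle: age 0.25 × 29.531 = 7.383 d.
Already past this cycle's first quarter; the next is at 7.383 + 29.531 = 36.914 d, so 36.914 − 24.4 = 12.514 days.

12.5 days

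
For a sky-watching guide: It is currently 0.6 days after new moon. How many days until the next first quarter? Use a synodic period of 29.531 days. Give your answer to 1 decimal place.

6.8 days

First quarter is 0.25 of the way through the cycle: age 0.25 × 29.531 = 7.383 d.
So 6.783 days remain (7.383 − 0.6).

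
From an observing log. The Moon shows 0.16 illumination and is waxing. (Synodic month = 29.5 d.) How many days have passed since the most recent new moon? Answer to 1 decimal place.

3.9 days

cos θ = 1 − 2f = 0.680, giving a principal value of 47.2°.
Waxing ⇒ before full, so θ = 47.2°.
Age = 29.5 × 47.2°/360° ≈ 3.86 days.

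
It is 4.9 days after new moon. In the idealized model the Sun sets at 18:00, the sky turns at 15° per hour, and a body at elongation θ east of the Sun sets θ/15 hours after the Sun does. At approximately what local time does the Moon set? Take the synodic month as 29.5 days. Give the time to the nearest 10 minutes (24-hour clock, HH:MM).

Phase angle: θ = 360°·(4.9 d)/(29.5 d) = 59.8°.
Delay after the Sun = 59.8° / (15°/h) ≈ 3.99 h.
18:00 + 3.986 h ≈ 21:59 → 22:00 to the nearest ten minutes.

22:00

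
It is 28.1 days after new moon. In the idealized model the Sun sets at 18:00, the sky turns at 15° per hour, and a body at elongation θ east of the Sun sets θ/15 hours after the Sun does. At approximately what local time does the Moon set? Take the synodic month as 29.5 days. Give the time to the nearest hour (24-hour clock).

The Moon has covered 28.1/29.5 of its cycle, so θ ≈ 360° × 28.1/29.5 = 342.9°.
The Moon trails the Sun by θ/15 = 342.9/15 ≈ 22.86 hours.
18:00 + 22.86 h ≈ 16:52 → 17:00 to the nearest hour.

17:00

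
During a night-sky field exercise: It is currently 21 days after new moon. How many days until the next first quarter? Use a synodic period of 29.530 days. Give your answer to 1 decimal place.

15.9 days

First quarter is 0.25 of the way through the cycle: age 0.25 × 29.530 = 7.383 d.
This lunation's first quarter (7.383 d) has passed, so add one period: 36.913 − 21 = 15.913 days.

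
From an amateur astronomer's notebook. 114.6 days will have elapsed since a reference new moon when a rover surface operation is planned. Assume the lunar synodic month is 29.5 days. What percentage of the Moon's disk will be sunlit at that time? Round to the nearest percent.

13%

114.6 d spans 3 complete synodic months (3 × 29.5 = 88.50 d) plus 26.10 d.
The Moon has covered 26.10/29.5 of its cycle, so θ ≈ 360° × 26.10/29.5 = 318.5°.
With cos θ = 0.749, the lit fraction is (1 − 0.749)/2 ≈ 0.125, so 13%.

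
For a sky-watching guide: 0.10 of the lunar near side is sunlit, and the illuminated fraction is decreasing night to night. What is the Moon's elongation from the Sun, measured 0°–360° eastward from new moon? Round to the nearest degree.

323°

From f = (1 − cos θ)/2: cos θ = 1 − 2×0.10 = 0.800; arccos → 36.9°.
A waning Moon lies in 180°–360°, so θ = 360° − 36.9° = 323.1°.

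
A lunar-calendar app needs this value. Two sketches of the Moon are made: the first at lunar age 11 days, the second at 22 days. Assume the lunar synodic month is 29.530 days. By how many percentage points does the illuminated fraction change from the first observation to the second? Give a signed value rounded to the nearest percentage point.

-33 pp

θ₁ = 360° × 11/29.530 = 134.1°, f₁ = (1 − cos θ₁)/2 = 0.848.
θ₂ = 360° × 22/29.530 = 268.2°, f₂ = (1 − cos θ₂)/2 = 0.516.
Change = f₂ − f₁ = -0.332 → -33 percentage points.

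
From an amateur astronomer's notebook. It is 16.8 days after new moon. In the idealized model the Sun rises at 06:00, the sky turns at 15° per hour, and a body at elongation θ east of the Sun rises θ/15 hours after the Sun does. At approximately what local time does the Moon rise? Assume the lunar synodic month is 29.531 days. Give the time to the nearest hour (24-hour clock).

Elongation θ = 360° × 16.8/29.531 ≈ 204.8°.
At 15° of sky rotation per hour, 204.8° corresponds to a 13.65 h lag.
06:00 + 13.65 h ≈ 19:39 → 20:00 to the nearest hour.

20:00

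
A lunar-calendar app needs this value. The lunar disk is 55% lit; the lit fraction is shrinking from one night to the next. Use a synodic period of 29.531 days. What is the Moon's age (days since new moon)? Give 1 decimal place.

Invert f = (1 − cos θ)/2 to get cos θ = 1 − 2(0.55) = -0.100, hence θ₀ = arccos -0.100 = 95.7°.
Since the Moon is past full (waning), take the reflex angle: θ = 360° − 95.7° = 264.3°.
Age = 29.531 × 264.3°/360° ≈ 21.68 days.

21.7 days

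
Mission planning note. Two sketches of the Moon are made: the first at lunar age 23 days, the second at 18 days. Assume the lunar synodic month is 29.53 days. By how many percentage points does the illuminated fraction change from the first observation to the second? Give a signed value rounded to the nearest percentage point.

θ₁ = 360° × 23/29.53 = 280.4°, f₁ = (1 − cos θ₁)/2 = 0.410.
θ₂ = 360° × 18/29.53 = 219.4°, f₂ = (1 − cos θ₂)/2 = 0.886.
Change = f₂ − f₁ = +0.476 → +48 percentage points.

+48 pp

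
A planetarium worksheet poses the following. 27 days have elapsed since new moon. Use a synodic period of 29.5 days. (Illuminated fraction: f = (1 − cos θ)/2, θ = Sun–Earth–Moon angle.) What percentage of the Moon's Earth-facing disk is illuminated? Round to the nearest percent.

Elongation θ = 360° × 27/29.5 ≈ 329.5°.
With cos θ = 0.862, the lit fraction is (1 − 0.862)/2 ≈ 0.069, so 7%.

7%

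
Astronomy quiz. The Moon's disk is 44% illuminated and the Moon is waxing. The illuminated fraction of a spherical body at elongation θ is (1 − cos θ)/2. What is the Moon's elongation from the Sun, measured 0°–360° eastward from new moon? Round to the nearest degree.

cos θ = 1 − 2f = 0.120, giving a principal value of 83.1°.
Before full moon the principal value applies: θ = 83.1°.

83°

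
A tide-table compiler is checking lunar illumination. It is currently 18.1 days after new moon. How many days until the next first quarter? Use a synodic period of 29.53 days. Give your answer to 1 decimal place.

First quarter is 0.25 of the way through the cycle: age 0.25 × 29.53 = 7.383 d.
This lunation's first quarter (7.383 d) has passed, so add one period: 36.913 − 18.1 = 18.812 days.

18.8 days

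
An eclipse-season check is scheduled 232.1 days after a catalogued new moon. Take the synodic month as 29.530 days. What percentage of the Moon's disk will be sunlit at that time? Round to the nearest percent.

18%

232.1 d spans 7 complete synodic months (7 × 29.530 = 206.71 d) plus 25.39 d.
Elongation θ = 360° × 25.39/29.530 ≈ 309.5°.
cos 309.5° = 0.636, so f = (1 − 0.636)/2 = 0.182, so 18%.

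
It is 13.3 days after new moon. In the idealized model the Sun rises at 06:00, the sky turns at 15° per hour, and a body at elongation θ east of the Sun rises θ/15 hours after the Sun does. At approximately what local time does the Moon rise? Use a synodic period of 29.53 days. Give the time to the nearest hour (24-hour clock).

Elongation θ = 360° × 13.3/29.53 ≈ 162.1°.
Delay after the Sun = 162.1° / (15°/h) ≈ 10.81 h.
06:00 + 10.81 h ≈ 16:49 → 17:00 to the nearest hour.

17:00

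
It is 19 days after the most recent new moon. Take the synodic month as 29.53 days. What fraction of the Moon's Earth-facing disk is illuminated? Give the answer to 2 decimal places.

The Moon has covered 19/29.53 of its cycle, so θ ≈ 360° × 19/29.53 = 231.6°.
With cos θ = (-0.621), the lit fraction is (1 − (-0.621))/2 ≈ 0.810.

0.81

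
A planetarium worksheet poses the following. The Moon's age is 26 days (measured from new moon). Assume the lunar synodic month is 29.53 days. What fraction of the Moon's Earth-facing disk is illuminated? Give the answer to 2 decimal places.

The Moon has covered 26/29.53 of its cycle, so θ ≈ 360° × 26/29.53 = 317.0°.
With cos θ = 0.731, the lit fraction is (1 − 0.731)/2 ≈ 0.135.

0.13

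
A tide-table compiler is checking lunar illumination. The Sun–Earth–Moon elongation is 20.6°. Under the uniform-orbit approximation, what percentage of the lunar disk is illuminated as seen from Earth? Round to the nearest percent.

3%

cos 20.6° = 0.936, so f = (1 − 0.936)/2 = 0.032, i.e. 3%.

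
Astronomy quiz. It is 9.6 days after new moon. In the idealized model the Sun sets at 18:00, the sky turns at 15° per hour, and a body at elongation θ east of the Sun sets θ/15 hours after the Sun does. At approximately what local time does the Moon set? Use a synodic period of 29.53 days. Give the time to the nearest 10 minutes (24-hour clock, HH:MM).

01:50

Phase angle: θ = 360°·(9.6 d)/(29.53 d) = 117.0°.
The Moon trails the Sun by θ/15 = 117.0/15 ≈ 7.80 hours.
18:00 + 7.802 h ≈ 01:48 → 01:50 to the nearest ten minutes.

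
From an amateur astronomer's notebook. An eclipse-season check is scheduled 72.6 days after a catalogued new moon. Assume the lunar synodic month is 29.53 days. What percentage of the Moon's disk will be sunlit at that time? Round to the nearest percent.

98%

Reduce mod P: 72.6 − 2×29.53 = 13.54 d into the current lunation.
Elongation θ = 360° × 13.54/29.53 ≈ 165.1°.
Illuminated fraction = (1 − cos 165.1°)/2 = (1 − (-0.966))/2 ≈ 0.983, so 98%.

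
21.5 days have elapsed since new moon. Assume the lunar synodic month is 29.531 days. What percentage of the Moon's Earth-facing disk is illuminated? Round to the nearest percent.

The Moon has covered 21.5/29.531 of its cycle, so θ ≈ 360° × 21.5/29.531 = 262.1°.
With cos θ = (-0.137), the lit fraction is (1 − (-0.137))/2 ≈ 0.569, so 57%.

57%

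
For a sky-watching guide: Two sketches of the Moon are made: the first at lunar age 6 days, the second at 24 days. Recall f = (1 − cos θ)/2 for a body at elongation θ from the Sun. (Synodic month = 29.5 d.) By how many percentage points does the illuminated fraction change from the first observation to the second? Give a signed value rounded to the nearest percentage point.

-5 percentage points

First observation: θ = 360°·6/29.5 = 73.2°, so f = 0.356.
Second observation: θ = 292.9°, f = 0.306.
Δf = 0.306 − 0.356 = -0.050, i.e. -5 pp.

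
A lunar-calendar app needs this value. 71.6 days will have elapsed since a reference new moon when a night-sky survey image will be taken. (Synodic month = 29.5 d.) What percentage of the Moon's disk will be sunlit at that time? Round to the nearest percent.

95%

71.6/29.5 = 2.427 lunations, so 2 complete cycles and 12.60 d into the next.
Phase angle: θ = 360°·(12.60 d)/(29.5 d) = 153.8°.
cos 153.8° = (-0.897), so f = (1 − (-0.897))/2 = 0.948, so 95%.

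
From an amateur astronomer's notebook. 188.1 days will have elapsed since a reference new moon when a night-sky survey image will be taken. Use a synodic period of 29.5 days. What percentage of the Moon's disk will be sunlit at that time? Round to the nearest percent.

Reduce mod P: 188.1 − 6×29.5 = 11.10 d into the current lunation.
Phase angle: θ = 360°·(11.10 d)/(29.5 d) = 135.5°.
With cos θ = (-0.713), the lit fraction is (1 − (-0.713))/2 ≈ 0.856, so 86%.

86%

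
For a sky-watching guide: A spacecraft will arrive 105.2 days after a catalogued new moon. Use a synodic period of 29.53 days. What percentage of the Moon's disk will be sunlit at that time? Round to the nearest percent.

96%

105.2 d spans 3 complete synodic months (3 × 29.53 = 88.59 d) plus 16.61 d.
The Moon has covered 16.61/29.53 of its cycle, so θ ≈ 360° × 16.61/29.53 = 202.5°.
With cos θ = (-0.924), the lit fraction is (1 − (-0.924))/2 ≈ 0.962, so 96%.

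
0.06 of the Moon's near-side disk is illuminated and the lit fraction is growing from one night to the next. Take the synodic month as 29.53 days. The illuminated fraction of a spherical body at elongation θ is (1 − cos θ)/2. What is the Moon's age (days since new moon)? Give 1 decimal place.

From f = (1 − cos θ)/2: cos θ = 1 − 2×0.06 = 0.880; arccos → 28.4°.
The Moon is waxing (0°–180°), so θ = 28.4° directly.
That fraction of the synodic month is 28.4/360 × 29.53 d ≈ 2.33 d.

2.3 days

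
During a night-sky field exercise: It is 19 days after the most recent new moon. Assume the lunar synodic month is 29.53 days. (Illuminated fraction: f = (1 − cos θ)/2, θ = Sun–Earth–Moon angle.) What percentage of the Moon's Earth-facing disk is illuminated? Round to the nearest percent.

The Moon has covered 19/29.53 of its cycle, so θ ≈ 360° × 19/29.53 = 231.6°.
cos 231.6° = (-0.621), so f = (1 − (-0.621))/2 = 0.810, so 81%.

81%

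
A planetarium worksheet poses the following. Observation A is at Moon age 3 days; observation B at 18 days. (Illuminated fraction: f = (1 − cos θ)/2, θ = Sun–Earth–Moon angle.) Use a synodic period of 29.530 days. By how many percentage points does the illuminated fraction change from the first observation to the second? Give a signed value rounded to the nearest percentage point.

First observation: θ = 360°·3/29.530 = 36.6°, so f = 0.098.
Second observation: θ = 219.4°, f = 0.886.
Δf = 0.886 − 0.098 = +0.788, i.e. +79 pp.

+79 pp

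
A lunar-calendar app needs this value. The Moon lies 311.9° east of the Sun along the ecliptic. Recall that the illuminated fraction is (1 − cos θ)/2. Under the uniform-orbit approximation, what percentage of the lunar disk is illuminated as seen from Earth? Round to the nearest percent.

Half-versine of 311.9°: (1 − 0.668)/2 = 0.166, i.e. 17%.

17%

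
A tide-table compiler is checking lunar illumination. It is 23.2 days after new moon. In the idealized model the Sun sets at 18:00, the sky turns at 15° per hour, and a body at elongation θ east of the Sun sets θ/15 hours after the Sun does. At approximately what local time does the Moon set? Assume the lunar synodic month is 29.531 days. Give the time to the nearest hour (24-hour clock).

13:00

Elongation θ = 360° × 23.2/29.531 ≈ 282.8°.
The Moon trails the Sun by θ/15 = 282.8/15 ≈ 18.85 hours.
18:00 + 18.85 h ≈ 12:51 → 13:00 to the nearest hour.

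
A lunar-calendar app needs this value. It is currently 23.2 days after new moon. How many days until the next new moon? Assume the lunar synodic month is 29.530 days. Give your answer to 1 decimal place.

One full lunation from the last new moon is 29.530 d; remaining = 29.530 − 23.2 = 6.330 d.

6.3 days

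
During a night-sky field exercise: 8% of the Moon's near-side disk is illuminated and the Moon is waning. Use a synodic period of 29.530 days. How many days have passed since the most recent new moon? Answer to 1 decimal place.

From f = (1 − cos θ)/2: cos θ = 1 − 2×0.08 = 0.840; arccos → 32.9°.
Waning ⇒ past full, so θ = 360° − 32.9° = 327.1°.
Age = 29.530 × 327.1°/360° ≈ 26.83 days.

26.8 days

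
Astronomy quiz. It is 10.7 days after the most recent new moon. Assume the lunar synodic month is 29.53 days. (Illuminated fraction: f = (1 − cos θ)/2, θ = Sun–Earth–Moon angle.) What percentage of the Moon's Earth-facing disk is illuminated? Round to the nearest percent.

Elongation θ = 360° × 10.7/29.53 ≈ 130.4°.
With cos θ = (-0.649), the lit fraction is (1 − (-0.649))/2 ≈ 0.824, so 82%.

82%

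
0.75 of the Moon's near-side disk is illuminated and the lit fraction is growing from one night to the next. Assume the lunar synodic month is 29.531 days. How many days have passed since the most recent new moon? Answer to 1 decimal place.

9.8 days

Invert f = (1 − cos θ)/2 to get cos θ = 1 − 2(0.75) = -0.500, hence θ₀ = arccos -0.500 = 120.0°.
Before full moon the principal value applies: θ = 120.0°.
That fraction of the synodic month is 120.0/360 × 29.531 d ≈ 9.84 d.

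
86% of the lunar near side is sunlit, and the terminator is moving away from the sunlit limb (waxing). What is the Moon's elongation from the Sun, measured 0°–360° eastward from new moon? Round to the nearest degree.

Invert f = (1 − cos θ)/2 to get cos θ = 1 − 2(0.86) = -0.720, hence θ₀ = arccos -0.720 = 136.1°.
The Moon is waxing (0°–180°), so θ = 136.1° directly.

136°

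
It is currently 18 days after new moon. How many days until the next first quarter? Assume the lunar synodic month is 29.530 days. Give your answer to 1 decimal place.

18.9 days

First quarter occurs at elongation 90°, i.e. at age 29.530 × 90/360 = 7.383 d.
This lunation's first quarter (7.383 d) has passed, so add one period: 36.913 − 18 = 18.913 days.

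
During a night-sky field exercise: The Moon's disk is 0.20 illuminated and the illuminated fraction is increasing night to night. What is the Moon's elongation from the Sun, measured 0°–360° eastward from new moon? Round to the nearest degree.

cos θ = 1 − 2f = 0.600, giving a principal value of 53.1°.
The Moon is waxing (0°–180°), so θ = 53.1° directly.

53°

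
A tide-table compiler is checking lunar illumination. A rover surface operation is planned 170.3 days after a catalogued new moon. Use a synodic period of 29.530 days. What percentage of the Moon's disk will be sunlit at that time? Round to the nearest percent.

170.3/29.530 = 5.767 lunations, so 5 complete cycles and 22.65 d into the next.
The Moon has covered 22.65/29.530 of its cycle, so θ ≈ 360° × 22.65/29.530 = 276.1°.
With cos θ = 0.107, the lit fraction is (1 − 0.107)/2 ≈ 0.447, so 45%.

45%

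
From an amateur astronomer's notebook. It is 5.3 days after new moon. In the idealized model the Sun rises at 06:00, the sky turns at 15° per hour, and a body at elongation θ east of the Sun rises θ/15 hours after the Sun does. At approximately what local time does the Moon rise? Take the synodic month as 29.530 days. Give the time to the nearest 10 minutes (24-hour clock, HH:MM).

10:20

The Moon has covered 5.3/29.530 of its cycle, so θ ≈ 360° × 5.3/29.530 = 64.6°.
Delay after the Sun = 64.6° / (15°/h) ≈ 4.31 h.
06:00 + 4.307 h ≈ 10:18 → 10:20 to the nearest ten minutes.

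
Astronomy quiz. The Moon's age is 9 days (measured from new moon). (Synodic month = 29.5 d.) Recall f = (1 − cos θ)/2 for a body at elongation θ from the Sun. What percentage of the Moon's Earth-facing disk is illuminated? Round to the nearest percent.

Elongation θ = 360° × 9/29.5 ≈ 109.8°.
With cos θ = (-0.339), the lit fraction is (1 − (-0.339))/2 ≈ 0.670, so 67%.

67%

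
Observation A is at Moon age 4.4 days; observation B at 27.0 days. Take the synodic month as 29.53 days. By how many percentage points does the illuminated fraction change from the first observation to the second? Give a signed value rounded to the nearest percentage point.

θ₁ = 360° × 4.4/29.53 = 53.6°, f₁ = (1 − cos θ₁)/2 = 0.204.
θ₂ = 360° × 27.0/29.53 = 329.2°, f₂ = (1 − cos θ₂)/2 = 0.071.
Change = f₂ − f₁ = -0.133 → -13 percentage points.

-13 percentage points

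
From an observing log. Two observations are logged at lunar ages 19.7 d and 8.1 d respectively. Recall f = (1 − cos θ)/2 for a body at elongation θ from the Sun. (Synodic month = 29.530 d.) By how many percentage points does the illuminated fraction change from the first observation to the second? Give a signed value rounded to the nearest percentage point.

-17 pp

First observation: θ = 360°·19.7/29.530 = 240.2°, so f = 0.749.
Second observation: θ = 98.7°, f = 0.576.
Δf = 0.576 − 0.749 = -0.173, i.e. -17 pp.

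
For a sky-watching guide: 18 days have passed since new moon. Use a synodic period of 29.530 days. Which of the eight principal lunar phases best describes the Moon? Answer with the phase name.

At 18/29.530 of the cycle, θ ≈ 219° — the waning gibbous range.

waning gibbous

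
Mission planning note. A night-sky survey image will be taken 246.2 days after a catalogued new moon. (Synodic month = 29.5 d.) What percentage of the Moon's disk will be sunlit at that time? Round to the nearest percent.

78%

Reduce mod P: 246.2 − 8×29.5 = 10.20 d into the current lunation.
Phase angle: θ = 360°·(10.20 d)/(29.5 d) = 124.5°.
Illuminated fraction = (1 − cos 124.5°)/2 = (1 − (-0.566))/2 ≈ 0.783, so 78%.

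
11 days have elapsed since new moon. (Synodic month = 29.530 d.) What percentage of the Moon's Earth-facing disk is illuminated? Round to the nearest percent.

85%

Elongation θ = 360° × 11/29.530 ≈ 134.1°.
cos 134.1° = (-0.696), so f = (1 − (-0.696))/2 = 0.848, so 85%.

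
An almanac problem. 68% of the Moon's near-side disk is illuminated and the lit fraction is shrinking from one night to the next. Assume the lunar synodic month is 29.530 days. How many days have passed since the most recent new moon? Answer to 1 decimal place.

Invert f = (1 − cos θ)/2 to get cos θ = 1 − 2(0.68) = -0.360, hence θ₀ = arccos -0.360 = 111.1°.
Waning ⇒ past full, so θ = 360° − 111.1° = 248.9°.
That fraction of the synodic month is 248.9/360 × 29.530 d ≈ 20.42 d.

20.4 days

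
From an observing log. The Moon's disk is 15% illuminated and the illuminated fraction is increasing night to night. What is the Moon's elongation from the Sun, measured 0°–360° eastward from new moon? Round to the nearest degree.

From f = (1 − cos θ)/2: cos θ = 1 − 2×0.15 = 0.700; arccos → 45.6°.
Waxing ⇒ before full, so θ = 45.6°.

46°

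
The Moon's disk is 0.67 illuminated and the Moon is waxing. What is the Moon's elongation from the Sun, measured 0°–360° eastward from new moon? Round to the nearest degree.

From f = (1 − cos θ)/2: cos θ = 1 − 2×0.67 = -0.340; arccos → 109.9°.
Before full moon the principal value applies: θ = 109.9°.

110°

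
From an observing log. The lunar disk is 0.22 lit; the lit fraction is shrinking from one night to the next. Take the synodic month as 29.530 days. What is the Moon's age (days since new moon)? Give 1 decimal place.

24.9 days

From f = (1 − cos θ)/2: cos θ = 1 − 2×0.22 = 0.560; arccos → 55.9°.
A waning Moon lies in 180°–360°, so θ = 360° − 55.9° = 304.1°.
At 360°/29.530 d per day, 304.1° corresponds to 24.94 days.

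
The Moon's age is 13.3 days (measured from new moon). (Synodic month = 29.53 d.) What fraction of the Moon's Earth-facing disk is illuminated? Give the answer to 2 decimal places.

0.98

Phase angle: θ = 360°·(13.3 d)/(29.53 d) = 162.1°.
Illuminated fraction = (1 − cos 162.1°)/2 = (1 − (-0.952))/2 ≈ 0.976.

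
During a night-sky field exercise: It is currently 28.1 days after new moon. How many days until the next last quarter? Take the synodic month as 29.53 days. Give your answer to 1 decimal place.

23.6 days

Last quarter is 0.75 of the way through the cycle: age 0.75 × 29.53 = 22.148 d.
This lunation's last quarter (22.148 d) has passed, so add one period: 51.678 − 28.1 = 23.578 days.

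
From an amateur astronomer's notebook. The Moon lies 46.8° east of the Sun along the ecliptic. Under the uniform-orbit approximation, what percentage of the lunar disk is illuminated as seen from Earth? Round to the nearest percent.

16%

cos 46.8° = 0.685, so f = (1 − 0.685)/2 = 0.158, i.e. 16%.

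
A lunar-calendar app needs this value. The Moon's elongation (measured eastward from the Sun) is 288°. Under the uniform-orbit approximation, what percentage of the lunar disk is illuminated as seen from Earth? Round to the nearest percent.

35%

cos 288° = 0.309, so f = (1 − 0.309)/2 = 0.345, i.e. 35%.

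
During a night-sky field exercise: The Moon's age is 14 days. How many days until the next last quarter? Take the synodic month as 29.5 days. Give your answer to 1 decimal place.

8.1 days

Last quarter is 0.75 of the way through the cycle: age 0.75 × 29.5 = 22.125 d.
That is 22.125 − 14 = 8.125 days ahead.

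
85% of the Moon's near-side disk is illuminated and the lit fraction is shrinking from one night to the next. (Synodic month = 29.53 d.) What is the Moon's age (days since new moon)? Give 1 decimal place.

18.5 days

cos θ = 1 − 2f = -0.700, giving a principal value of 134.4°.
Waning ⇒ past full, so θ = 360° − 134.4° = 225.6°.
Age = 29.53 × 225.6°/360° ≈ 18.50 days.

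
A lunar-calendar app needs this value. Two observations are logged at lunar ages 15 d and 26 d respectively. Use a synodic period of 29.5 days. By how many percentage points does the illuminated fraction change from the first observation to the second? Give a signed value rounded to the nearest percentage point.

-87 pp

θ₁ = 360° × 15/29.5 = 183.1°, f₁ = (1 − cos θ₁)/2 = 0.999.
θ₂ = 360° × 26/29.5 = 317.3°, f₂ = (1 − cos θ₂)/2 = 0.133.
Change = f₂ − f₁ = -0.867 → -87 percentage points.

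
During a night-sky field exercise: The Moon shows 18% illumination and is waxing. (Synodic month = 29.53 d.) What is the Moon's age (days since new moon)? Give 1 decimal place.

4.1 days

From f = (1 − cos θ)/2: cos θ = 1 − 2×0.18 = 0.640; arccos → 50.2°.
Waxing ⇒ before full, so θ = 50.2°.
Age = 29.53 × 50.2°/360° ≈ 4.12 days.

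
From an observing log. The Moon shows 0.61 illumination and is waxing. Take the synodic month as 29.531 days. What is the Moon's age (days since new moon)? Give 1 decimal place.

From f = (1 − cos θ)/2: cos θ = 1 − 2×0.61 = -0.220; arccos → 102.7°.
Before full moon the principal value applies: θ = 102.7°.
Age = 29.531 × 102.7°/360° ≈ 8.43 days.

8.4 days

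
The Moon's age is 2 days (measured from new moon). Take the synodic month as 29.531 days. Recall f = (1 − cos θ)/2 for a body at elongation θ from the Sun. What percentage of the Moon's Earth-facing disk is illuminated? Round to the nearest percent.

The Moon has covered 2/29.531 of its cycle, so θ ≈ 360° × 2/29.531 = 24.4°.
cos 24.4° = 0.911, so f = (1 − 0.911)/2 = 0.045, so 4%.

4%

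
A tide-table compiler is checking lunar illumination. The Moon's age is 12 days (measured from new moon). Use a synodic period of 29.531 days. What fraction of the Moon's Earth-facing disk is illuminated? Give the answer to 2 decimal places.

Phase angle: θ = 360°·(12 d)/(29.531 d) = 146.3°.
cos 146.3° = (-0.832), so f = (1 − (-0.832))/2 = 0.916.

0.92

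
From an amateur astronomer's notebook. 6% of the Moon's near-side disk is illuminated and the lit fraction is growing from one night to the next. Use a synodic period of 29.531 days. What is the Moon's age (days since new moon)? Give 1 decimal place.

2.3 days

cos θ = 1 − 2f = 0.880, giving a principal value of 28.4°.
The Moon is waxing (0°–180°), so θ = 28.4° directly.
Age = 29.531 × 28.4°/360° ≈ 2.33 days.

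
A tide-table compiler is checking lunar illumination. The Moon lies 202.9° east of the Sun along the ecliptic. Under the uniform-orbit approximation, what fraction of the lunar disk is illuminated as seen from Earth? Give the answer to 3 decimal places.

f = (1 − cos 202.9°)/2 = (1 − (-0.921))/2 ≈ 0.961.

0.961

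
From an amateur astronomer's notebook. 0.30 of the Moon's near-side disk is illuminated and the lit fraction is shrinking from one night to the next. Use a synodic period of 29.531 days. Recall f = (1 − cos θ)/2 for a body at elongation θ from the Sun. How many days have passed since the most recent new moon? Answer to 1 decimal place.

cos θ = 1 − 2f = 0.400, giving a principal value of 66.4°.
Waning ⇒ past full, so θ = 360° − 66.4° = 293.6°.
That fraction of the synodic month is 293.6/360 × 29.531 d ≈ 24.08 d.

24.1 days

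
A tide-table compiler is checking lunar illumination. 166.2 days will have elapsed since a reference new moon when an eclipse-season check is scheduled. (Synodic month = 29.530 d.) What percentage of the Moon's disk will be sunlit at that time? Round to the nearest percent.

166.2/29.530 = 5.628 lunations, so 5 complete cycles and 18.55 d into the next.
Elongation θ = 360° × 18.55/29.530 ≈ 226.1°.
With cos θ = (-0.693), the lit fraction is (1 − (-0.693))/2 ≈ 0.846, so 85%.

85%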